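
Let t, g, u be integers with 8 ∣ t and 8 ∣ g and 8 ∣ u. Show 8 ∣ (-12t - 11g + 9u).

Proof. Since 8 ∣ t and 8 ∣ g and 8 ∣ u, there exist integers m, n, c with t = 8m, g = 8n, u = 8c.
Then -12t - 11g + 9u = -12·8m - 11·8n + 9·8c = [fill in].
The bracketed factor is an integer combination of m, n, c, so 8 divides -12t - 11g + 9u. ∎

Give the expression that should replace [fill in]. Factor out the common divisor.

8(9c - 12m - 11n)

Pull the common 8 out of every term: -12·8m - 11·8n + 9·8c = 8(9c - 12m - 11n).
9c - 12m - 11n is an integer, which exhibits the divisibility.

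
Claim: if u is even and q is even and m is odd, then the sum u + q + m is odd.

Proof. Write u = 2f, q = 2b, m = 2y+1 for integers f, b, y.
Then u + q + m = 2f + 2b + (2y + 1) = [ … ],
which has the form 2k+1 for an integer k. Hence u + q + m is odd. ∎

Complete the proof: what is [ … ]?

2(b + f + y) + 1

2f + 2b + (2y + 1) = 2b + 2f + 2y + 1
= 2(b + f + y) + 1.
Since b + f + y is an integer, the sum is of the form 2k+1 for an integer k.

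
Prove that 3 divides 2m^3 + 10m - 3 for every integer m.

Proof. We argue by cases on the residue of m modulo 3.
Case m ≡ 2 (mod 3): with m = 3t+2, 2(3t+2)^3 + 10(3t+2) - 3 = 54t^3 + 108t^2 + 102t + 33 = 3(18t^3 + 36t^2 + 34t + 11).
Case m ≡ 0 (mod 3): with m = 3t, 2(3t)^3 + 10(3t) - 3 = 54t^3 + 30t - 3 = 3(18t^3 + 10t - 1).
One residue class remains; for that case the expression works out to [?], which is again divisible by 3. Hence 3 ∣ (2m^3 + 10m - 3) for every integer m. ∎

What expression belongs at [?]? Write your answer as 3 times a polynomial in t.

Only m ≡ 1 (mod 3) is unaccounted for. Put m = 3t+1:
2(3t+1)^3 + 10(3t+1) - 3 expands to 54t^3 + 54t^2 + 48t + 9,
and factoring out 3 leaves 3(18t^3 + 18t^2 + 16t + 3).

3(18t^3 + 18t^2 + 16t + 3)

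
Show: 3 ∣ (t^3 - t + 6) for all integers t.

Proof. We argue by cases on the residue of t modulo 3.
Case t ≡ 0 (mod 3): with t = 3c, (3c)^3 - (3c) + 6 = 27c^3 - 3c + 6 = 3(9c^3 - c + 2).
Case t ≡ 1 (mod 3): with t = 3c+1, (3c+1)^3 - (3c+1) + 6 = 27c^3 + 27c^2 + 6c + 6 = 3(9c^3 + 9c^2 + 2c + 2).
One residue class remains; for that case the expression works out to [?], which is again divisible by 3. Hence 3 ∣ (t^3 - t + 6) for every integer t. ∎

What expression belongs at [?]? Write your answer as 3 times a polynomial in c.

The residues treated are {0, 1}, so the missing case is t ≡ 2 (mod 3); write t = 3c+2.
Then (3c+2)^3 - (3c+2) + 6 = 27c^3 + 54c^2 + 33c + 12 = 3(9c^3 + 18c^2 + 11c + 4).

3(9c^3 + 18c^2 + 11c + 4)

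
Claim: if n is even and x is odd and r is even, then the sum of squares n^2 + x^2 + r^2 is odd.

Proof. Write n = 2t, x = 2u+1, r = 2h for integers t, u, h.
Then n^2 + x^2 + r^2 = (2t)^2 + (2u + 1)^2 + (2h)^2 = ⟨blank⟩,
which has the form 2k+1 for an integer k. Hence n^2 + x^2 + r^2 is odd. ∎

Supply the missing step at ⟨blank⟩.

2(2h^2 + 2t^2 + 2u^2 + 2u) + 1

(2t)^2 + (2u + 1)^2 + (2h)^2 = 4h^2 + 4t^2 + 4u^2 + 4u + 1
= 2(2h^2 + 2t^2 + 2u^2 + 2u) + 1.
Since 2h^2 + 2t^2 + 2u^2 + 2u is an integer, the sum of squares is of the form 2k+1 for an integer k.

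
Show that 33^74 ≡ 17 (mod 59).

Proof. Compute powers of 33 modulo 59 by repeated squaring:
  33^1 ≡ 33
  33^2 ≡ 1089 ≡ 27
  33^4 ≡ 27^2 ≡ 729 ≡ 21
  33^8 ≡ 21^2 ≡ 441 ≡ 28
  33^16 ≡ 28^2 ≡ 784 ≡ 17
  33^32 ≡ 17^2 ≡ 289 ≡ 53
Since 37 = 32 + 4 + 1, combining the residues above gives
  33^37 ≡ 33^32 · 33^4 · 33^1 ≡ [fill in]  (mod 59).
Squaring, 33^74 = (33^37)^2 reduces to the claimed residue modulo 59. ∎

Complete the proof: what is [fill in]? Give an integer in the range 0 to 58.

33^32 · 33^4 · 33^1 ≡ 53 · 21 · 33 = 36729.
36729 mod 59 = 31, so 33^37 ≡ 31 (mod 59).

31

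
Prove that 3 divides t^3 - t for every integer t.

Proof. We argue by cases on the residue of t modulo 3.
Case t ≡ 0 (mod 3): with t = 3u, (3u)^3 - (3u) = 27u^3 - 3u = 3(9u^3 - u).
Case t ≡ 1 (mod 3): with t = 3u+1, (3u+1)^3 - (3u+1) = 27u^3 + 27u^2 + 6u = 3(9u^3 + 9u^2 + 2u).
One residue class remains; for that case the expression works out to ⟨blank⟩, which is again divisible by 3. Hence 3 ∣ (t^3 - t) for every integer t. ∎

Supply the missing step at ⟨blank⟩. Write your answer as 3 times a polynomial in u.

3(9u^3 + 18u^2 + 11u + 2)

The residues treated are {0, 1}, so the missing case is t ≡ 2 (mod 3); write t = 3u+2.
Then (3u+2)^3 - (3u+2) = 27u^3 + 54u^2 + 33u + 6 = 3(9u^3 + 18u^2 + 11u + 2).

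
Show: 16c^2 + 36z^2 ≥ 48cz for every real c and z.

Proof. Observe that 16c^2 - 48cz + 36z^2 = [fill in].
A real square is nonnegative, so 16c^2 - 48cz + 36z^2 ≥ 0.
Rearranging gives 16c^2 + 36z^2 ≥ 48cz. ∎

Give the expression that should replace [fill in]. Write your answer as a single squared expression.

The leading and trailing coefficients are 4^2 and 6^2, and 48 = 2·4·6, so the trinomial is (4c - 6z)^2.
Hence 16c^2 - 48cz + 36z^2 ≥ 0.

(4c - 6z)^2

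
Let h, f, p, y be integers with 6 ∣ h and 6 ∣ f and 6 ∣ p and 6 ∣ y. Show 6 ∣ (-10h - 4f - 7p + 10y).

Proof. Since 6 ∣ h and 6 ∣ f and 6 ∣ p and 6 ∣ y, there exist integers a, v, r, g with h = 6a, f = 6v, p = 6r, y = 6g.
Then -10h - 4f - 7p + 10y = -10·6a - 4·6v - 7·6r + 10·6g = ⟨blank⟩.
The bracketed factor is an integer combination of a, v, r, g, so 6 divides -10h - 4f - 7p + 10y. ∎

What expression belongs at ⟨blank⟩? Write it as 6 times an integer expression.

6(-10a + 10g - 7r - 4v)

Each term has a factor of 6: -10·6a - 4·6v - 7·6r + 10·6g = 6·(-10a + 10g - 7r - 4v).
Since -10a + 10g - 7r - 4v is an integer, 6 ∣ (-10h - 4f - 7p + 10y).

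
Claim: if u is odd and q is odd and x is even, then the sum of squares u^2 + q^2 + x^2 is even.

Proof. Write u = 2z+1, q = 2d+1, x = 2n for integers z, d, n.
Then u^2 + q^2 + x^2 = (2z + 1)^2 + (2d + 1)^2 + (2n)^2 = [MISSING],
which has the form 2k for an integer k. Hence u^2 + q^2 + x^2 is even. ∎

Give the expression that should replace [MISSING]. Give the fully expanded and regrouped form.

Expanding: (2z + 1)^2 + (2d + 1)^2 + (2n)^2 = 4d^2 + 4d + 4n^2 + 4z^2 + 4z + 2.
Every term is even; pulling out the factor of 2 gives 2(2d^2 + 2d + 2n^2 + 2z^2 + 2z + 1).

2(2d^2 + 2d + 2n^2 + 2z^2 + 2z + 1)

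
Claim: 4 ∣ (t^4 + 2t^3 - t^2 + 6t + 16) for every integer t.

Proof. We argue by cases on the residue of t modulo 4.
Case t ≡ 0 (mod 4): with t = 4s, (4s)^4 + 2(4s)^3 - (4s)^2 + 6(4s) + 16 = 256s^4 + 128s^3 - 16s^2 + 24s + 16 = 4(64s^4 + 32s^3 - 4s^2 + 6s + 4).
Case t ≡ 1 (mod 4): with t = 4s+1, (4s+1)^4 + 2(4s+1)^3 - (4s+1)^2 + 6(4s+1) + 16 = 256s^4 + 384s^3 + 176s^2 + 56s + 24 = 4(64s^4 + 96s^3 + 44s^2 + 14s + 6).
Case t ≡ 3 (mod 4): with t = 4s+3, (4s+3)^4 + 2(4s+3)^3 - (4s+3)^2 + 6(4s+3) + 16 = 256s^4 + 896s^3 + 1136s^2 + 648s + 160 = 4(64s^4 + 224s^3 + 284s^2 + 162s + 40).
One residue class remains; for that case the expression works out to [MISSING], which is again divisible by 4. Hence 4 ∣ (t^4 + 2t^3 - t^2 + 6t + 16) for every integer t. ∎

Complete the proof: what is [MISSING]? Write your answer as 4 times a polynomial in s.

4(64s^4 + 160s^3 + 140s^2 + 58s + 14)

The residues treated are {0, 1, 3}, so the missing case is t ≡ 2 (mod 4); write t = 4s+2.
Then (4s+2)^4 + 2(4s+2)^3 - (4s+2)^2 + 6(4s+2) + 16 = 256s^4 + 640s^3 + 560s^2 + 232s + 56 = 4(64s^4 + 160s^3 + 140s^2 + 58s + 14).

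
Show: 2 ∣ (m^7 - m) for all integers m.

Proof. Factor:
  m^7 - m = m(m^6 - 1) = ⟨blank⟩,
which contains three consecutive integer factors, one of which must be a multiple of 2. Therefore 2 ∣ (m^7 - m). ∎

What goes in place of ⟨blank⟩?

(m - 1)m(m + 1)(m^4 + m^2 + 1)

m^6 - 1 = (m^2 - 1)(m^4 + m^2 + 1), and m^2 - 1 = (m-1)(m+1).
So m(m^6 - 1) = (m - 1)m(m + 1)(m^4 + m^2 + 1).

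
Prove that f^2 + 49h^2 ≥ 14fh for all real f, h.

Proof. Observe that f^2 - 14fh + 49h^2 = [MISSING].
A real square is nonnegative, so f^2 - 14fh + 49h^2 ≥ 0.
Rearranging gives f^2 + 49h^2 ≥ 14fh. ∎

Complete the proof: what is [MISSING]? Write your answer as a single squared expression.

The leading and trailing coefficients are 1^2 and 7^2, and 14 = 2·1·7, so the trinomial is (f - 7h)^2.
Hence f^2 - 14fh + 49h^2 ≥ 0.

(f - 7h)^2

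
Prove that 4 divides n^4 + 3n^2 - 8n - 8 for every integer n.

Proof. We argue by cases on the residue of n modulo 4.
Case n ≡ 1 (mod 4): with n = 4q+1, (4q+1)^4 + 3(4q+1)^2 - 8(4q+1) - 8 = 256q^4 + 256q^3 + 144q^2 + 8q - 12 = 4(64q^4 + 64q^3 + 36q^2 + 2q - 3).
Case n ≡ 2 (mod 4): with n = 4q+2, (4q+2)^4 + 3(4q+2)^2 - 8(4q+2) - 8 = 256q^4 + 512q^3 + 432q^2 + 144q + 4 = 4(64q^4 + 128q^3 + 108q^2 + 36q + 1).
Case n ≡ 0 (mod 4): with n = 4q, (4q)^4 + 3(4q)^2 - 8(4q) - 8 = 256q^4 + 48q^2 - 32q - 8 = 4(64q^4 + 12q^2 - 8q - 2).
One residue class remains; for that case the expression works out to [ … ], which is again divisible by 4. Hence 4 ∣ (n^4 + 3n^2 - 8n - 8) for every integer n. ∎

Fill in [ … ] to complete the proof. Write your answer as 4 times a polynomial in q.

4(64q^4 + 192q^3 + 228q^2 + 118q + 19)

The residues treated are {1, 2, 0}, so the missing case is n ≡ 3 (mod 4); write n = 4q+3.
Then (4q+3)^4 + 3(4q+3)^2 - 8(4q+3) - 8 = 256q^4 + 768q^3 + 912q^2 + 472q + 76 = 4(64q^4 + 192q^3 + 228q^2 + 118q + 19).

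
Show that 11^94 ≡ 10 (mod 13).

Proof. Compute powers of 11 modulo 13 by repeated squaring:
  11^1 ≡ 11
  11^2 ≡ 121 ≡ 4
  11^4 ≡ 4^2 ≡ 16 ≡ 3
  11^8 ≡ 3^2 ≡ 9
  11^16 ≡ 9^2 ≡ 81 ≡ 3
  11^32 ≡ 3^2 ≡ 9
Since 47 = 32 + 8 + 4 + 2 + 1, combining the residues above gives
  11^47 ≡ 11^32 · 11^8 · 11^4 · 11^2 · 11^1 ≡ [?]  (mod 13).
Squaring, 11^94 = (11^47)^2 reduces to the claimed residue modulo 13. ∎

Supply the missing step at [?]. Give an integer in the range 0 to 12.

6

Multiply the listed residues: 9 · 9 · 3 · 4 · 11 = 81 → 243 → 972 → 10692.
Reducing modulo 13: 10692 = 822·13 + 6, so 11^47 ≡ 6.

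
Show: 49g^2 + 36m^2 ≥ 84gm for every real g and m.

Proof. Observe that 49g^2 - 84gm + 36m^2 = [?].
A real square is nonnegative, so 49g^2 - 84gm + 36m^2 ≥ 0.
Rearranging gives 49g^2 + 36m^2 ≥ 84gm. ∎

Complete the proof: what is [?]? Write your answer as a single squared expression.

(7g - 6m)^2

The leading and trailing coefficients are 7^2 and 6^2, and 84 = 2·7·6, so the trinomial is (7g - 6m)^2.
Hence 49g^2 - 84gm + 36m^2 ≥ 0.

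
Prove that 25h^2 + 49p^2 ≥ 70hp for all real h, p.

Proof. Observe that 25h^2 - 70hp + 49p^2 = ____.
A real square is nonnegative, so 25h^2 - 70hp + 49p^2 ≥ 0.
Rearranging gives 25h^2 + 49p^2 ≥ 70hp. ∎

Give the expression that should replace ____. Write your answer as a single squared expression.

(5h - 7p)^2

The leading and trailing coefficients are 5^2 and 7^2, and 70 = 2·5·7, so the trinomial is (5h - 7p)^2.
Hence 25h^2 - 70hp + 49p^2 ≥ 0.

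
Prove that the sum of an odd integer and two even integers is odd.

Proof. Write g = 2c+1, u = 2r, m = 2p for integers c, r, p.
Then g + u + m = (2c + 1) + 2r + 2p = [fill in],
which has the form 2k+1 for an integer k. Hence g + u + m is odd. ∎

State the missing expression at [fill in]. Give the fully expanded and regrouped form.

2(c + p + r) + 1

Expanding: (2c + 1) + 2r + 2p = 2c + 2p + 2r + 1.
Every term except the constant is even, so this is 2(c + p + r) + 1,
and c + p + r ∈ ℤ gives the required form.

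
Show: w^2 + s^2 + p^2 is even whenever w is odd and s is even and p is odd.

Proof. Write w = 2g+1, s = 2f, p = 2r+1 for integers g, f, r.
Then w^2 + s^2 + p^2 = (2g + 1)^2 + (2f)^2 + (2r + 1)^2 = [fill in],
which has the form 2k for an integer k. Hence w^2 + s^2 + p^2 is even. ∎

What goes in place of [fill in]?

2(2f^2 + 2g^2 + 2g + 2r^2 + 2r + 1)

(2g + 1)^2 + (2f)^2 + (2r + 1)^2 = 4f^2 + 4g^2 + 4g + 4r^2 + 4r + 2
= 2(2f^2 + 2g^2 + 2g + 2r^2 + 2r + 1).
Since 2f^2 + 2g^2 + 2g + 2r^2 + 2r + 1 is an integer, the sum of squares is of the form 2k for an integer k.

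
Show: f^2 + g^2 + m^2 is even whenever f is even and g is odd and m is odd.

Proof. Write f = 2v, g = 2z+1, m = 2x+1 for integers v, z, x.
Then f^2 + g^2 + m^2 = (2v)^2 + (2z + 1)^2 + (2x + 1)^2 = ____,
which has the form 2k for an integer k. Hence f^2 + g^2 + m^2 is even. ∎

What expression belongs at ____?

Expanding: (2v)^2 + (2z + 1)^2 + (2x + 1)^2 = 4v^2 + 4x^2 + 4x + 4z^2 + 4z + 2.
Every term is even; pulling out the factor of 2 gives 2(2v^2 + 2x^2 + 2x + 2z^2 + 2z + 1).

2(2v^2 + 2x^2 + 2x + 2z^2 + 2z + 1)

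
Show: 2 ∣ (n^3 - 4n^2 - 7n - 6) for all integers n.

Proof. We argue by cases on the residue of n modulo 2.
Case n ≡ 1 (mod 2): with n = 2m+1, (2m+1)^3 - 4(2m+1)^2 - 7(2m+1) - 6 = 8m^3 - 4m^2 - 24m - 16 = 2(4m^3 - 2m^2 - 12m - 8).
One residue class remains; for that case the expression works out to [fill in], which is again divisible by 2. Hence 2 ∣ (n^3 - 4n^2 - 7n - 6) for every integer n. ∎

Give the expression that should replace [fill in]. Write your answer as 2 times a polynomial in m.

2(4m^3 - 8m^2 - 7m - 3)

Only n ≡ 0 (mod 2) is unaccounted for. Put n = 2m:
(2m)^3 - 4(2m)^2 - 7(2m) - 6 expands to 8m^3 - 16m^2 - 14m - 6,
and factoring out 2 leaves 2(4m^3 - 8m^2 - 7m - 3).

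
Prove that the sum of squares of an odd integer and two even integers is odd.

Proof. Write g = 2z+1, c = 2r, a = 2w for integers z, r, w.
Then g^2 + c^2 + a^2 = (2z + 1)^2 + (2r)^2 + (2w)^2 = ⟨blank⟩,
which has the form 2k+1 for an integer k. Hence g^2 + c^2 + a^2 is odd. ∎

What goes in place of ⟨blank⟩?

Expanding: (2z + 1)^2 + (2r)^2 + (2w)^2 = 4r^2 + 4w^2 + 4z^2 + 4z + 1.
Every term except the constant is even, so this is 2(2r^2 + 2w^2 + 2z^2 + 2z) + 1,
and 2r^2 + 2w^2 + 2z^2 + 2z ∈ ℤ gives the required form.

2(2r^2 + 2w^2 + 2z^2 + 2z) + 1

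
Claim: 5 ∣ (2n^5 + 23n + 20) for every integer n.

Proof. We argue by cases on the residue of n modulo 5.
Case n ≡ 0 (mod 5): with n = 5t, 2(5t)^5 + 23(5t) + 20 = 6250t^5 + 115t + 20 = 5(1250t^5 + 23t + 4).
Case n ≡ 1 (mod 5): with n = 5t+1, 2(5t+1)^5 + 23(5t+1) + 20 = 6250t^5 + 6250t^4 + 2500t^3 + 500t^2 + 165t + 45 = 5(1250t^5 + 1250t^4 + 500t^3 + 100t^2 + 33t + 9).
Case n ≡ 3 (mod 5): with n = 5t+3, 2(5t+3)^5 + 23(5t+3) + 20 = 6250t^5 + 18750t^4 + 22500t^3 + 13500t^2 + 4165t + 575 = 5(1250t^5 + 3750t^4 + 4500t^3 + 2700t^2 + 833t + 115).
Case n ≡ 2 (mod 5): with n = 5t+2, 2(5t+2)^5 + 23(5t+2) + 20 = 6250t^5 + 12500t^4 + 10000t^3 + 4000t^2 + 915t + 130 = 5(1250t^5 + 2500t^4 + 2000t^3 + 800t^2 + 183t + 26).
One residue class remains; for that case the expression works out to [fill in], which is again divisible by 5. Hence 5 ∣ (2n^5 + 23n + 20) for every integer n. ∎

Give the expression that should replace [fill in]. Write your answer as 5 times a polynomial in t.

5(1250t^5 + 5000t^4 + 8000t^3 + 6400t^2 + 2583t + 432)

The residues treated are {0, 1, 3, 2}, so the missing case is n ≡ 4 (mod 5); write n = 5t+4.
Then 2(5t+4)^5 + 23(5t+4) + 20 = 6250t^5 + 25000t^4 + 40000t^3 + 32000t^2 + 12915t + 2160 = 5(1250t^5 + 5000t^4 + 8000t^3 + 6400t^2 + 2583t + 432).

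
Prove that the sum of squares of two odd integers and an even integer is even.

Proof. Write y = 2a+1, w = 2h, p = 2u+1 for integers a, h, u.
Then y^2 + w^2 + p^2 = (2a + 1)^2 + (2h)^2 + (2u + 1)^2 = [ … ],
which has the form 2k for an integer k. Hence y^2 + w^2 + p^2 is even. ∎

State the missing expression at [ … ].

2(2a^2 + 2a + 2h^2 + 2u^2 + 2u + 1)

(2a + 1)^2 + (2h)^2 + (2u + 1)^2 = 4a^2 + 4a + 4h^2 + 4u^2 + 4u + 2
= 2(2a^2 + 2a + 2h^2 + 2u^2 + 2u + 1).
Since 2a^2 + 2a + 2h^2 + 2u^2 + 2u + 1 is an integer, the sum of squares is of the form 2k for an integer k.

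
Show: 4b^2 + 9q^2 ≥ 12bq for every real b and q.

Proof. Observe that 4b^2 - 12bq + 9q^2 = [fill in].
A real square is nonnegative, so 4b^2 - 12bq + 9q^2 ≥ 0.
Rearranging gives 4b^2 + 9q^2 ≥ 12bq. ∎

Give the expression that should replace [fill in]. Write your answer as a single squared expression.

4b^2 - 12bq + 9q^2 is a perfect-square trinomial: the outer terms are (2b)^2 and (3q)^2, and the cross term is -2·2b·3q.
So 4b^2 - 12bq + 9q^2 = (2b - 3q)^2 ≥ 0.

(2b - 3q)^2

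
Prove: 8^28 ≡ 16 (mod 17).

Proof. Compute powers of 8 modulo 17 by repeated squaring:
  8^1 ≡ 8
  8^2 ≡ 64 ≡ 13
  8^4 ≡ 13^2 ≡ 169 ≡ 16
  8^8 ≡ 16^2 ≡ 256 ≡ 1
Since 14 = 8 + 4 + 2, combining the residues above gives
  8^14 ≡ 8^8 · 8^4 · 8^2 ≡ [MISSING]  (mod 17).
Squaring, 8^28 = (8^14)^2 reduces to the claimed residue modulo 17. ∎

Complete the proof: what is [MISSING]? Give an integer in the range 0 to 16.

Multiply the listed residues: 1 · 16 · 13 = 16 → 208.
Reducing modulo 17: 208 = 12·17 + 4, so 8^14 ≡ 4.

4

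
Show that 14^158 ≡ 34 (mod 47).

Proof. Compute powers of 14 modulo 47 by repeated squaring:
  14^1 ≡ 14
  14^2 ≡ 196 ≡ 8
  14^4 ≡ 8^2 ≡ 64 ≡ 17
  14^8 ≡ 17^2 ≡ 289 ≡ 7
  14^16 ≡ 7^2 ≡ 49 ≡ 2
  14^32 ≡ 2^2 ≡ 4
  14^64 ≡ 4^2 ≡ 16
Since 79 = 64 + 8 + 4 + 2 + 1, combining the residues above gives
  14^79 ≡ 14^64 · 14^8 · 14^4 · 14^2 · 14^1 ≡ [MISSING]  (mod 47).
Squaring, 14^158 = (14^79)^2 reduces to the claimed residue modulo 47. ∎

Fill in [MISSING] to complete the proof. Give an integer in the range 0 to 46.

9

14^64 · 14^8 · 14^4 · 14^2 · 14^1 ≡ 16 · 7 · 17 · 8 · 14 = 213248.
213248 mod 47 = 9, so 14^79 ≡ 9 (mod 47).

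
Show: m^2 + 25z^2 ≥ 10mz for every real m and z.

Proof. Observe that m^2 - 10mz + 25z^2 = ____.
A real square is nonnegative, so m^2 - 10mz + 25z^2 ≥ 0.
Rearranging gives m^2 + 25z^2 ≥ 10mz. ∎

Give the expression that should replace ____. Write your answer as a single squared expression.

The leading and trailing coefficients are 1^2 and 5^2, and 10 = 2·1·5, so the trinomial is (m - 5z)^2.
Hence m^2 - 10mz + 25z^2 ≥ 0.

(m - 5z)^2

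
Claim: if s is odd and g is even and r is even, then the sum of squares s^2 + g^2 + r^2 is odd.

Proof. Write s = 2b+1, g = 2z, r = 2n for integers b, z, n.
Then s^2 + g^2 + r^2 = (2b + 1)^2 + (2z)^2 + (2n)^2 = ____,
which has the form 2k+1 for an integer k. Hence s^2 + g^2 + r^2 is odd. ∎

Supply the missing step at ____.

Expanding: (2b + 1)^2 + (2z)^2 + (2n)^2 = 4b^2 + 4b + 4n^2 + 4z^2 + 1.
Every term except the constant is even, so this is 2(2b^2 + 2b + 2n^2 + 2z^2) + 1,
and 2b^2 + 2b + 2n^2 + 2z^2 ∈ ℤ gives the required form.

2(2b^2 + 2b + 2n^2 + 2z^2) + 1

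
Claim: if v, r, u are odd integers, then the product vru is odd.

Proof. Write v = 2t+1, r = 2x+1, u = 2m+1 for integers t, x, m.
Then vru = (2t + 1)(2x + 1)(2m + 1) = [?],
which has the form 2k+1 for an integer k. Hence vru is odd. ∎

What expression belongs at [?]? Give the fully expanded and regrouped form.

Expanding: (2t + 1)(2x + 1)(2m + 1) = 8mtx + 4mt + 4mx + 2m + 4tx + 2t + 2x + 1.
Every term except the constant is even, so this is 2(4mtx + 2mt + 2mx + m + 2tx + t + x) + 1,
and 4mtx + 2mt + 2mx + m + 2tx + t + x ∈ ℤ gives the required form.

2(4mtx + 2mt + 2mx + m + 2tx + t + x) + 1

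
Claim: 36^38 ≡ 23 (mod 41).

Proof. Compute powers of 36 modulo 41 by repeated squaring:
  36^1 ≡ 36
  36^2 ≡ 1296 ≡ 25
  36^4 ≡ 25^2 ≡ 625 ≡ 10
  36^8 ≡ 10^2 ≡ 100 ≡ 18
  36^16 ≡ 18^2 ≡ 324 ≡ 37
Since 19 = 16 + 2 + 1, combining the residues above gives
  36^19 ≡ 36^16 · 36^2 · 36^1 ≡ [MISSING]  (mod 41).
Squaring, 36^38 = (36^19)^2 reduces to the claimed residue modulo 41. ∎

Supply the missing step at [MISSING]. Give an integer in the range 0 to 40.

36^16 · 36^2 · 36^1 ≡ 37 · 25 · 36 = 33300.
33300 mod 41 = 8, so 36^19 ≡ 8 (mod 41).

8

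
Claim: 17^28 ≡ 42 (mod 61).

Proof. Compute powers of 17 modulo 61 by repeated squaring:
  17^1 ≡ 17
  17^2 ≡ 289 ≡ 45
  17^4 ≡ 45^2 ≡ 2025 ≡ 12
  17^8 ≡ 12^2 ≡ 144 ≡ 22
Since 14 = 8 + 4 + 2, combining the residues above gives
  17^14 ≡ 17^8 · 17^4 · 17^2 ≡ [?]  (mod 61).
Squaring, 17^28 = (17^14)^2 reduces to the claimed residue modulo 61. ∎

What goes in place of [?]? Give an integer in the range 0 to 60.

17^8 · 17^4 · 17^2 ≡ 22 · 12 · 45 = 11880.
11880 mod 61 = 46, so 17^14 ≡ 46 (mod 61).

46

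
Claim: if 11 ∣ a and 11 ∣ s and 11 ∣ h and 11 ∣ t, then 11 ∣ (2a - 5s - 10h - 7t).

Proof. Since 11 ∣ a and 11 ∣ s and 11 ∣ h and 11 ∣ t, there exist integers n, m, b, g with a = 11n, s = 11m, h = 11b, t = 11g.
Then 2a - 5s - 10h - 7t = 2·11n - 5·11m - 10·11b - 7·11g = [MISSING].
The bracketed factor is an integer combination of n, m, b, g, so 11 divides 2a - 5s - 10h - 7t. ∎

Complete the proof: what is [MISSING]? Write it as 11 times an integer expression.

Pull the common 11 out of every term: 2·11n - 5·11m - 10·11b - 7·11g = 11(-10b - 7g - 5m + 2n).
-10b - 7g - 5m + 2n is an integer, which exhibits the divisibility.

11(-10b - 7g - 5m + 2n)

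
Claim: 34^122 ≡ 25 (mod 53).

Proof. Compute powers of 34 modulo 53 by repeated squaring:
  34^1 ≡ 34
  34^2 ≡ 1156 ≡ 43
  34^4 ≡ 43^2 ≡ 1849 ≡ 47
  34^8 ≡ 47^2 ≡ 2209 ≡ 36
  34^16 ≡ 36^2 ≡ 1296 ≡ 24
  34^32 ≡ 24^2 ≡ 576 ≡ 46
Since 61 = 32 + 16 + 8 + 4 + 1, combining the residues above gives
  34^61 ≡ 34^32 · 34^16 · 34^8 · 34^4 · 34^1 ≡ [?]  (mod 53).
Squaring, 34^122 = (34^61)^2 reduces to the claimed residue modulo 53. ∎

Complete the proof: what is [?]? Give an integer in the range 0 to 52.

34^32 · 34^16 · 34^8 · 34^4 · 34^1 ≡ 46 · 24 · 36 · 47 · 34 = 63510912.
63510912 mod 53 = 5, so 34^61 ≡ 5 (mod 53).

5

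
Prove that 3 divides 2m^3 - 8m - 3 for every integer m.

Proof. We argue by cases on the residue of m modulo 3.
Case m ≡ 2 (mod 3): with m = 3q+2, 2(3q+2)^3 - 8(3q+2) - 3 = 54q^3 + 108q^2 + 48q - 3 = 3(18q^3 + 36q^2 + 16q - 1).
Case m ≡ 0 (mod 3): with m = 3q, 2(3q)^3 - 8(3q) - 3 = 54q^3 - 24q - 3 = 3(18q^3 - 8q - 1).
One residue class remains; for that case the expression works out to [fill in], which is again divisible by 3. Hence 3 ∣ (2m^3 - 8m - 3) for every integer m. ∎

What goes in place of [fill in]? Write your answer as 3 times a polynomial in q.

3(18q^3 + 18q^2 - 2q - 3)

Only m ≡ 1 (mod 3) is unaccounted for. Put m = 3q+1:
2(3q+1)^3 - 8(3q+1) - 3 expands to 54q^3 + 54q^2 - 6q - 9,
and factoring out 3 leaves 3(18q^3 + 18q^2 - 2q - 3).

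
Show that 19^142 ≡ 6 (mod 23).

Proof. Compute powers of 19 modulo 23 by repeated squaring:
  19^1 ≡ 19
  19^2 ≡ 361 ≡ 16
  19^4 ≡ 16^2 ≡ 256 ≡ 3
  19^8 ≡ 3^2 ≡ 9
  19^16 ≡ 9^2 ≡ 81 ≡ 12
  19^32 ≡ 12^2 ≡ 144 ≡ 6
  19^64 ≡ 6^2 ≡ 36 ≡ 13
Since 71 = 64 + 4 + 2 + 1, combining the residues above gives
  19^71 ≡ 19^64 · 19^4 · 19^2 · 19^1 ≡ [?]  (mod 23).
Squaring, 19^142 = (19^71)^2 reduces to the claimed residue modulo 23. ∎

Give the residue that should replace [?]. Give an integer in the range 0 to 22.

Multiply the listed residues: 13 · 3 · 16 · 19 = 39 → 624 → 11856.
Reducing modulo 23: 11856 = 515·23 + 11, so 19^71 ≡ 11.

11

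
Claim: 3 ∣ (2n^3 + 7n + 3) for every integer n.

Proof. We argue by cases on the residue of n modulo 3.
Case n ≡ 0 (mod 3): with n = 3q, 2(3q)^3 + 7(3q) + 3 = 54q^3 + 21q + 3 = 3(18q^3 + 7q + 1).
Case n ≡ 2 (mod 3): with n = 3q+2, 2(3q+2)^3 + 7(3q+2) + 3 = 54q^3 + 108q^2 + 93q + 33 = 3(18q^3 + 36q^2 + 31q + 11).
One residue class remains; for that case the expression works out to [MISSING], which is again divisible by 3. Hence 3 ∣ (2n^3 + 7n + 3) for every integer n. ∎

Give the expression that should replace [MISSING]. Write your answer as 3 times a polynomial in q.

3(18q^3 + 18q^2 + 13q + 4)

Only n ≡ 1 (mod 3) is unaccounted for. Put n = 3q+1:
2(3q+1)^3 + 7(3q+1) + 3 expands to 54q^3 + 54q^2 + 39q + 12,
and factoring out 3 leaves 3(18q^3 + 18q^2 + 13q + 4).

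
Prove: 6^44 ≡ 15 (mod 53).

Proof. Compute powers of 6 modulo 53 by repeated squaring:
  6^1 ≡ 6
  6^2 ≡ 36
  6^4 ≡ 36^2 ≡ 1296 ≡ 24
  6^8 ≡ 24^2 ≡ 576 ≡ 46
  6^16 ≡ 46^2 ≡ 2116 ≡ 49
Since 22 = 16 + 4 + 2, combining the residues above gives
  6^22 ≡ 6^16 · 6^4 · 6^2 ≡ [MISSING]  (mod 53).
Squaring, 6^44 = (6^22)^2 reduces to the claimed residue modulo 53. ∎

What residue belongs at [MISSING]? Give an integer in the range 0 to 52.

Multiply the listed residues: 49 · 24 · 36 = 1176 → 42336.
Reducing modulo 53: 42336 = 798·53 + 42, so 6^22 ≡ 42.

42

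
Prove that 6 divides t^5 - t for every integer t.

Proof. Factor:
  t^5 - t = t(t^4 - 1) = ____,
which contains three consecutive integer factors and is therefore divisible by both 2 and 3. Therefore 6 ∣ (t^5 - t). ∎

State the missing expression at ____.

t^4 - 1 = (t^2 - 1)(t^2 + 1), and t^2 - 1 = (t-1)(t+1).
So t(t^4 - 1) = (t - 1)t(t + 1)(t^2 + 1).

(t - 1)t(t + 1)(t^2 + 1)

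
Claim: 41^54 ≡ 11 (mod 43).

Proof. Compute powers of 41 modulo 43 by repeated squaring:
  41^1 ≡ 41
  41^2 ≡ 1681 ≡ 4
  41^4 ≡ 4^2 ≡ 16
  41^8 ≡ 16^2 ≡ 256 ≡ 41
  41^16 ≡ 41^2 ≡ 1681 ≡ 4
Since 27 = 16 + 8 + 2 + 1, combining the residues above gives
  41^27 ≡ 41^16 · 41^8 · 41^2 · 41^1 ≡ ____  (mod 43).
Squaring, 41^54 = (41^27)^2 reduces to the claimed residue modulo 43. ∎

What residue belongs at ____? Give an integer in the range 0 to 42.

21

41^16 · 41^8 · 41^2 · 41^1 ≡ 4 · 41 · 4 · 41 = 26896.
26896 mod 43 = 21, so 41^27 ≡ 21 (mod 43).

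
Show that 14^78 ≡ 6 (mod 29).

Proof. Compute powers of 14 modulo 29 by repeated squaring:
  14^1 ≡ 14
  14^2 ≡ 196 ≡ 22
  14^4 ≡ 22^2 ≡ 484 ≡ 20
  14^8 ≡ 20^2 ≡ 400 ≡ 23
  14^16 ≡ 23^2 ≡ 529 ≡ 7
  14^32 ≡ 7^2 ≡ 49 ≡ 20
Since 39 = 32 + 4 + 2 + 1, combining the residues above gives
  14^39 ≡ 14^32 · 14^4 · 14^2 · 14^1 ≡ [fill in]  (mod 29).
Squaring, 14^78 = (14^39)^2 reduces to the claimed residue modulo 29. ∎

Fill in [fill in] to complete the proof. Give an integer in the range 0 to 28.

8

14^32 · 14^4 · 14^2 · 14^1 ≡ 20 · 20 · 22 · 14 = 123200.
123200 mod 29 = 8, so 14^39 ≡ 8 (mod 29).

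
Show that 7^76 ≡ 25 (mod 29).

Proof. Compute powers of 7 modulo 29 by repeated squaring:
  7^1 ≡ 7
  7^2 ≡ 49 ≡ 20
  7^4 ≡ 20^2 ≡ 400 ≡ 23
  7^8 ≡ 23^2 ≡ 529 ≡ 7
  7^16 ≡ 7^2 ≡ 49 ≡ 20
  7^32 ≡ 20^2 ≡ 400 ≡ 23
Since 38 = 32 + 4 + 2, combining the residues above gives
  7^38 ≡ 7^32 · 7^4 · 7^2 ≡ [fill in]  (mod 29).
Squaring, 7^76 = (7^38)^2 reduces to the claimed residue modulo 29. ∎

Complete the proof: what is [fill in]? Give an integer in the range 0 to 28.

Multiply the listed residues: 23 · 23 · 20 = 529 → 10580.
Reducing modulo 29: 10580 = 364·29 + 24, so 7^38 ≡ 24.

24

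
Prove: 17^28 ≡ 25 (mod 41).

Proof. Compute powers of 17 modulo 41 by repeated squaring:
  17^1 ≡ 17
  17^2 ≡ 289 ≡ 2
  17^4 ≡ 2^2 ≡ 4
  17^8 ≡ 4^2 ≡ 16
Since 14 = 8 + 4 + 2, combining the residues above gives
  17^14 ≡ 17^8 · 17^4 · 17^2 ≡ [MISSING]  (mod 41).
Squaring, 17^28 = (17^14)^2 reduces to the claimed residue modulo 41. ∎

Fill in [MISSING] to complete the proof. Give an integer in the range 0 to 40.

17^8 · 17^4 · 17^2 ≡ 16 · 4 · 2 = 128.
128 mod 41 = 5, so 17^14 ≡ 5 (mod 41).

5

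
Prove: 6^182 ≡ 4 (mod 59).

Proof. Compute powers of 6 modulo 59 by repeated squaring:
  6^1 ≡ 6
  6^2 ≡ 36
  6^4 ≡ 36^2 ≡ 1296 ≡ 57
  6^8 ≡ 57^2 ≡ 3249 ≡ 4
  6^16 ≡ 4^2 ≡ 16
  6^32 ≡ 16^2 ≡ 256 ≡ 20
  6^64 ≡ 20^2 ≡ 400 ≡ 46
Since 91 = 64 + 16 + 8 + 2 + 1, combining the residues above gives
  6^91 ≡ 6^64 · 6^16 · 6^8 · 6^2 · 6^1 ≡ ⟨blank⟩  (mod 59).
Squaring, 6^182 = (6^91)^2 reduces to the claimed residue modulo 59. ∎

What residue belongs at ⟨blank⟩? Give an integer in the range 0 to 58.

6^64 · 6^16 · 6^8 · 6^2 · 6^1 ≡ 46 · 16 · 4 · 36 · 6 = 635904.
635904 mod 59 = 2, so 6^91 ≡ 2 (mod 59).

2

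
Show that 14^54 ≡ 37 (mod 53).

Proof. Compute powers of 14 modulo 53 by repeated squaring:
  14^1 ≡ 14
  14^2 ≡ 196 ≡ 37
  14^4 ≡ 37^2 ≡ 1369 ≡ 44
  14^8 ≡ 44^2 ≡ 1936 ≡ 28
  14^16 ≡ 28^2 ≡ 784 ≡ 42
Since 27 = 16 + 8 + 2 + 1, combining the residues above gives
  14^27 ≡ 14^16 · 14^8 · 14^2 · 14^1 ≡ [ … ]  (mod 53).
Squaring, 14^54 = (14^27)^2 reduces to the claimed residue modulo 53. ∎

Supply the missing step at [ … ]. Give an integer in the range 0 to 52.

Multiply the listed residues: 42 · 28 · 37 · 14 = 1176 → 43512 → 609168.
Reducing modulo 53: 609168 = 11493·53 + 39, so 14^27 ≡ 39.

39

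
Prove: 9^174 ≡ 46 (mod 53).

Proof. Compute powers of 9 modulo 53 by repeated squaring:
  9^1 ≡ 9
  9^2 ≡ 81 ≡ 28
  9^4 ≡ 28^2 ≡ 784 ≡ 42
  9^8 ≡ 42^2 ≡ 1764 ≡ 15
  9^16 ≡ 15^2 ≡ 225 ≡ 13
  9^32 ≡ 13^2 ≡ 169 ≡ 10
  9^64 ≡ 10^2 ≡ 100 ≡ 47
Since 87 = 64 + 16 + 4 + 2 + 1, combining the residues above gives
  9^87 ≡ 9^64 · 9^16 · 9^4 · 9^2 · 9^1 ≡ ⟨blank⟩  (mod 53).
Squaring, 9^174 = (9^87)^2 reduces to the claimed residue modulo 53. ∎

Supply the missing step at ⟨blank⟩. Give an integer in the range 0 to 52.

9^64 · 9^16 · 9^4 · 9^2 · 9^1 ≡ 47 · 13 · 42 · 28 · 9 = 6466824.
6466824 mod 53 = 29, so 9^87 ≡ 29 (mod 53).

29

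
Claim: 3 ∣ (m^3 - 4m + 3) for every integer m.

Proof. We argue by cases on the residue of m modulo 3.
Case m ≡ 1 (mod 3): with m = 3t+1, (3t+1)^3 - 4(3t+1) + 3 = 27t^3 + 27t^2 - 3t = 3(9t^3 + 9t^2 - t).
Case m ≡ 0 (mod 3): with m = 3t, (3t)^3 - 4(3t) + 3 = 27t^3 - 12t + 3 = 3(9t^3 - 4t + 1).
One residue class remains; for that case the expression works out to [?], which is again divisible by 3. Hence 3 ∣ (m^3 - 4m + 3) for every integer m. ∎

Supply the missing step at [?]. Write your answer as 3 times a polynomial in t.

The residues treated are {1, 0}, so the missing case is m ≡ 2 (mod 3); write m = 3t+2.
Then (3t+2)^3 - 4(3t+2) + 3 = 27t^3 + 54t^2 + 24t + 3 = 3(9t^3 + 18t^2 + 8t + 1).

3(9t^3 + 18t^2 + 8t + 1)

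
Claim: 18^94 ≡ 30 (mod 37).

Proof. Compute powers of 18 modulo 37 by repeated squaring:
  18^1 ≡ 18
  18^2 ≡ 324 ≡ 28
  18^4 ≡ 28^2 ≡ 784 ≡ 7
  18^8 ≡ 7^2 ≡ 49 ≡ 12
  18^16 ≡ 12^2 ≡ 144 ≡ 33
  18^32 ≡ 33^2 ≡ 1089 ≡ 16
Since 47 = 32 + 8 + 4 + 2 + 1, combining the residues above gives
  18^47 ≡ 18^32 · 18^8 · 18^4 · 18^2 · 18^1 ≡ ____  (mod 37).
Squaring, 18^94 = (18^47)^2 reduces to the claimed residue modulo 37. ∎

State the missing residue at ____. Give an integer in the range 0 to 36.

18^32 · 18^8 · 18^4 · 18^2 · 18^1 ≡ 16 · 12 · 7 · 28 · 18 = 677376.
677376 mod 37 = 17, so 18^47 ≡ 17 (mod 37).

17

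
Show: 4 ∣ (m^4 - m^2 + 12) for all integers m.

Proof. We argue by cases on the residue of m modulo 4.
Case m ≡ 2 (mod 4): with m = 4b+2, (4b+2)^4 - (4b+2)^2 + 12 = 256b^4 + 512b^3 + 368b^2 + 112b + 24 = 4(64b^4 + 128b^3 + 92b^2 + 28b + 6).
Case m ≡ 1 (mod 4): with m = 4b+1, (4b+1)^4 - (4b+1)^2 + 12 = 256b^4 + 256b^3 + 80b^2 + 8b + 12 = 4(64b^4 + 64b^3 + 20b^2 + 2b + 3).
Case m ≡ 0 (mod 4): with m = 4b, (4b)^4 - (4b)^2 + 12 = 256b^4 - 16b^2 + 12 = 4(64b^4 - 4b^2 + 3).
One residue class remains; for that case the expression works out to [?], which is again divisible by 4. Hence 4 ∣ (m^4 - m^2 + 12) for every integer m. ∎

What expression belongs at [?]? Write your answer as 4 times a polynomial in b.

Only m ≡ 3 (mod 4) is unaccounted for. Put m = 4b+3:
(4b+3)^4 - (4b+3)^2 + 12 expands to 256b^4 + 768b^3 + 848b^2 + 408b + 84,
and factoring out 4 leaves 4(64b^4 + 192b^3 + 212b^2 + 102b + 21).

4(64b^4 + 192b^3 + 212b^2 + 102b + 21)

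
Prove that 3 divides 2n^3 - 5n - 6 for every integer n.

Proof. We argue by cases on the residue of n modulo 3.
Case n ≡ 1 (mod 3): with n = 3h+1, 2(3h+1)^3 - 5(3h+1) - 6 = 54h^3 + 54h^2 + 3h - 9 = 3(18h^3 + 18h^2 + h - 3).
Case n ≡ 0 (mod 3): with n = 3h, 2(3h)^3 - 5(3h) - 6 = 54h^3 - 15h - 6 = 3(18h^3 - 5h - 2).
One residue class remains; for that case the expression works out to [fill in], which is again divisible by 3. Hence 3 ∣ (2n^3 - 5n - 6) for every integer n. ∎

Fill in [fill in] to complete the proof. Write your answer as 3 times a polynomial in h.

3(18h^3 + 36h^2 + 19h)

The residues treated are {1, 0}, so the missing case is n ≡ 2 (mod 3); write n = 3h+2.
Then 2(3h+2)^3 - 5(3h+2) - 6 = 54h^3 + 108h^2 + 57h = 3(18h^3 + 36h^2 + 19h).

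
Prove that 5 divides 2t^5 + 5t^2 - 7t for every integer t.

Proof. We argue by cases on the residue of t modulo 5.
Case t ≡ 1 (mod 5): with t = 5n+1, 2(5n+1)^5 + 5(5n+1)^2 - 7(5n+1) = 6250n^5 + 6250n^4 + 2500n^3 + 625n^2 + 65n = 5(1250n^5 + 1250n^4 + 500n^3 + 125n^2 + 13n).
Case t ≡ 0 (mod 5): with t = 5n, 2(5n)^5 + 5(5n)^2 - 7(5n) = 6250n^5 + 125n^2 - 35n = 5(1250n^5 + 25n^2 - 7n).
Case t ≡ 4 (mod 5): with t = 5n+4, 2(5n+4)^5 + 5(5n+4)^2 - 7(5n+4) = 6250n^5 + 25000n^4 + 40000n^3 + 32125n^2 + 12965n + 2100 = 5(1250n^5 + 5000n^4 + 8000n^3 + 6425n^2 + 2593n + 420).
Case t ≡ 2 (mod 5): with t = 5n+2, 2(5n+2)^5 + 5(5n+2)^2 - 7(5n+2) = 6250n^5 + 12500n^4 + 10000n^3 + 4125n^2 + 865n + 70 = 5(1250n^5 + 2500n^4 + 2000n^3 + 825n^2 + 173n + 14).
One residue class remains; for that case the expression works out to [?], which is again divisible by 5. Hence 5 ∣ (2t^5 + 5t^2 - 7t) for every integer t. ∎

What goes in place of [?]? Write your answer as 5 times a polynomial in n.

Only t ≡ 3 (mod 5) is unaccounted for. Put t = 5n+3:
2(5n+3)^5 + 5(5n+3)^2 - 7(5n+3) expands to 6250n^5 + 18750n^4 + 22500n^3 + 13625n^2 + 4165n + 510,
and factoring out 5 leaves 5(1250n^5 + 3750n^4 + 4500n^3 + 2725n^2 + 833n + 102).

5(1250n^5 + 3750n^4 + 4500n^3 + 2725n^2 + 833n + 102)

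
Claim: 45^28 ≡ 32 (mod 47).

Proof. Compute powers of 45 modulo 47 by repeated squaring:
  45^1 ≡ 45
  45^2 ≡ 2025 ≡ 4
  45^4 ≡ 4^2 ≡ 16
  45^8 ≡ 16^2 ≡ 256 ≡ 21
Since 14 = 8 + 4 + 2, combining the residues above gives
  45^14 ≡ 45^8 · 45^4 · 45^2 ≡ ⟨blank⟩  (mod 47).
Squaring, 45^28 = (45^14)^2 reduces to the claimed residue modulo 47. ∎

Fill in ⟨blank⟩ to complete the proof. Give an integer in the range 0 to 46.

28

45^8 · 45^4 · 45^2 ≡ 21 · 16 · 4 = 1344.
1344 mod 47 = 28, so 45^14 ≡ 28 (mod 47).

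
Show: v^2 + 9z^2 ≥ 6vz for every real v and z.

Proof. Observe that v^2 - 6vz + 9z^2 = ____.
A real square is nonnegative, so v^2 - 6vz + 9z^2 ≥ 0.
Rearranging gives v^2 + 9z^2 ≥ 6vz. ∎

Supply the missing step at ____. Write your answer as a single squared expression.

The leading and trailing coefficients are 1^2 and 3^2, and 6 = 2·1·3, so the trinomial is (v - 3z)^2.
Hence v^2 - 6vz + 9z^2 ≥ 0.

(v - 3z)^2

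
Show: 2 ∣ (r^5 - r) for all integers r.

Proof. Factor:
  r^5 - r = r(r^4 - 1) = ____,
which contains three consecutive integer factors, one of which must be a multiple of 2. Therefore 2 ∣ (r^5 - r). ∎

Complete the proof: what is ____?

r^4 - 1 = (r^2 - 1)(r^2 + 1), and r^2 - 1 = (r-1)(r+1).
So r(r^4 - 1) = (r - 1)r(r + 1)(r^2 + 1).

(r - 1)r(r + 1)(r^2 + 1)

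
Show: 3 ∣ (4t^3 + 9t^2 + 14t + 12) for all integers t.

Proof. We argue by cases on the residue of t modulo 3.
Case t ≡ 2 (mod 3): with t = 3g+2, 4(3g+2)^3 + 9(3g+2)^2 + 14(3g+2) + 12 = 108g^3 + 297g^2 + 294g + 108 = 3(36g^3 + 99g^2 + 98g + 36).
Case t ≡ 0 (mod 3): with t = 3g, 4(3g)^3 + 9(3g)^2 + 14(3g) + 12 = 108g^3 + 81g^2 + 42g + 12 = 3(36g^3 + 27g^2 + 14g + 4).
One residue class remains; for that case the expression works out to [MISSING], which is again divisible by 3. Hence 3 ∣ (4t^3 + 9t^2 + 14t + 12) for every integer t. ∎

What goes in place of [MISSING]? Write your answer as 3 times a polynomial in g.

The residues treated are {2, 0}, so the missing case is t ≡ 1 (mod 3); write t = 3g+1.
Then 4(3g+1)^3 + 9(3g+1)^2 + 14(3g+1) + 12 = 108g^3 + 189g^2 + 132g + 39 = 3(36g^3 + 63g^2 + 44g + 13).

3(36g^3 + 63g^2 + 44g + 13)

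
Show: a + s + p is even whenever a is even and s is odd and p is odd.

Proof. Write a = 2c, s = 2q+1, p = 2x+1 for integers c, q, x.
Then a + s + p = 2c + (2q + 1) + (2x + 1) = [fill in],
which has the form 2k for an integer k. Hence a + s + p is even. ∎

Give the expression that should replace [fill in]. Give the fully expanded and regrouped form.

Expanding: 2c + (2q + 1) + (2x + 1) = 2c + 2q + 2x + 2.
Every term is even; pulling out the factor of 2 gives 2(c + q + x + 1).

2(c + q + x + 1)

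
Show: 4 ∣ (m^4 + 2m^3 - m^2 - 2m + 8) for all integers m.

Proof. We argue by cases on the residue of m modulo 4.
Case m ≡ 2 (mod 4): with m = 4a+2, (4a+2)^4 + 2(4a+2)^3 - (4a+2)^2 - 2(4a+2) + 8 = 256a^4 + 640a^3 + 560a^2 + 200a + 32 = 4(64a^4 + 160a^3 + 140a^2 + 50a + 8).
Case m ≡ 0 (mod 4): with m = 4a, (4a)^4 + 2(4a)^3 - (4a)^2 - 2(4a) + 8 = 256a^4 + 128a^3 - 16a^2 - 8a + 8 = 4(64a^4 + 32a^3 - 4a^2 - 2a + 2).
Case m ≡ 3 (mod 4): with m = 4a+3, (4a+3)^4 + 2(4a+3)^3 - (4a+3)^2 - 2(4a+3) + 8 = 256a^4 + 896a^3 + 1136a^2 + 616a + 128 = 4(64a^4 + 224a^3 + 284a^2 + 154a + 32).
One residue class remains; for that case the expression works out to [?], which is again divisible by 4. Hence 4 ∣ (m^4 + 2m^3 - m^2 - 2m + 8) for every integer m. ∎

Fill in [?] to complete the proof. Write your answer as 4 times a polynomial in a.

4(64a^4 + 96a^3 + 44a^2 + 6a + 2)

Only m ≡ 1 (mod 4) is unaccounted for. Put m = 4a+1:
(4a+1)^4 + 2(4a+1)^3 - (4a+1)^2 - 2(4a+1) + 8 expands to 256a^4 + 384a^3 + 176a^2 + 24a + 8,
and factoring out 4 leaves 4(64a^4 + 96a^3 + 44a^2 + 6a + 2).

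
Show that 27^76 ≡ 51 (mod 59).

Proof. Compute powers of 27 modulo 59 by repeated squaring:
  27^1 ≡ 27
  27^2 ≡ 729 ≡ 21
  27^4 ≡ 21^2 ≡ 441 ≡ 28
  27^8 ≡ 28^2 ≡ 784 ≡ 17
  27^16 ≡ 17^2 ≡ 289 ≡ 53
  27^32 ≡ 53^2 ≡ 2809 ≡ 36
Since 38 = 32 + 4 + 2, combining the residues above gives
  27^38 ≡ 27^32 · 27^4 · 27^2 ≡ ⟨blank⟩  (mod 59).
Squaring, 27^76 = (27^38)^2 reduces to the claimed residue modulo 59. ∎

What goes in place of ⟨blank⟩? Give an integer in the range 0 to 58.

46

Multiply the listed residues: 36 · 28 · 21 = 1008 → 21168.
Reducing modulo 59: 21168 = 358·59 + 46, so 27^38 ≡ 46.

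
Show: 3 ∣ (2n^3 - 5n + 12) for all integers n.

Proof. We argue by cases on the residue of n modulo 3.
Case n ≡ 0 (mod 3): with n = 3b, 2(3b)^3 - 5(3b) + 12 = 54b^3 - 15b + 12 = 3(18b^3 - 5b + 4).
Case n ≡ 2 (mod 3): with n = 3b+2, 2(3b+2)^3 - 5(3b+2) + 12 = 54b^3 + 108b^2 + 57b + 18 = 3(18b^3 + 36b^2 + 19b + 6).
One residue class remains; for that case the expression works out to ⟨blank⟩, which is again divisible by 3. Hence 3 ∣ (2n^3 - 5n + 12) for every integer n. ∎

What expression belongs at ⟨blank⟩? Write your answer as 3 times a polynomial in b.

The residues treated are {0, 2}, so the missing case is n ≡ 1 (mod 3); write n = 3b+1.
Then 2(3b+1)^3 - 5(3b+1) + 12 = 54b^3 + 54b^2 + 3b + 9 = 3(18b^3 + 18b^2 + b + 3).

3(18b^3 + 18b^2 + b + 3)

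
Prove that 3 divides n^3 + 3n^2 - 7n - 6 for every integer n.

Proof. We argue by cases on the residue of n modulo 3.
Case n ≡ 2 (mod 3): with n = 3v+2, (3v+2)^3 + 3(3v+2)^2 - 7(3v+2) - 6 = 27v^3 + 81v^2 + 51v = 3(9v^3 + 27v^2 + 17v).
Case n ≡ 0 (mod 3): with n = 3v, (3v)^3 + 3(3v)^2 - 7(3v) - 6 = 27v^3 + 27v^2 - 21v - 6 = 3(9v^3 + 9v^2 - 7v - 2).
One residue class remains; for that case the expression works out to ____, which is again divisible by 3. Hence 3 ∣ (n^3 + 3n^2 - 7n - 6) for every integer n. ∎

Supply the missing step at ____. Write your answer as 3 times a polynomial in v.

3(9v^3 + 18v^2 + 2v - 3)

Only n ≡ 1 (mod 3) is unaccounted for. Put n = 3v+1:
(3v+1)^3 + 3(3v+1)^2 - 7(3v+1) - 6 expands to 27v^3 + 54v^2 + 6v - 9,
and factoring out 3 leaves 3(9v^3 + 18v^2 + 2v - 3).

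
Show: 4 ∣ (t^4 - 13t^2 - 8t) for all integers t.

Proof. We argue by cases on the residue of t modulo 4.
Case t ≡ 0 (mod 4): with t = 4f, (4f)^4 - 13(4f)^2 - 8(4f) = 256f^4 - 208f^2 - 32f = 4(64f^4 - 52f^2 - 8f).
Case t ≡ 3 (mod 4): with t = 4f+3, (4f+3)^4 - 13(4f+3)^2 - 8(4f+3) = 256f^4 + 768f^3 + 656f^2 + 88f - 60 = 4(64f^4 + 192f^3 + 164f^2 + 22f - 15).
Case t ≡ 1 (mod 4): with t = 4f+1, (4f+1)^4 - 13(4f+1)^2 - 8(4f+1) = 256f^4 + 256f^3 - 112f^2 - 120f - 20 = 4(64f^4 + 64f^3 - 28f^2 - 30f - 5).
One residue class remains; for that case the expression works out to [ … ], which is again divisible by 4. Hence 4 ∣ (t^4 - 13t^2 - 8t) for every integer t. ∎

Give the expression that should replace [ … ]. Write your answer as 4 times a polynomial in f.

Only t ≡ 2 (mod 4) is unaccounted for. Put t = 4f+2:
(4f+2)^4 - 13(4f+2)^2 - 8(4f+2) expands to 256f^4 + 512f^3 + 176f^2 - 112f - 52,
and factoring out 4 leaves 4(64f^4 + 128f^3 + 44f^2 - 28f - 13).

4(64f^4 + 128f^3 + 44f^2 - 28f - 13)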